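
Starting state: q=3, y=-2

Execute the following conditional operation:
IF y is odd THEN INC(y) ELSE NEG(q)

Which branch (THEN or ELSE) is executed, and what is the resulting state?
Branch: ELSE, Final state: q=-3, y=-2

Evaluating condition: y is odd
Condition is False, so ELSE branch executes
After NEG(q): q=-3, y=-2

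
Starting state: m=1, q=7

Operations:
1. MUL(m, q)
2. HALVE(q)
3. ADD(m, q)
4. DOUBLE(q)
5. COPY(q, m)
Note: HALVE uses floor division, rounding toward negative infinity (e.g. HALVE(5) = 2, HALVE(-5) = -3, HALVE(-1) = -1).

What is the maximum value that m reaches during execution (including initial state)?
10

Values of m at each step:
Initial: m = 1
After step 1: m = 7
After step 2: m = 7
After step 3: m = 10 ← maximum
After step 4: m = 10
After step 5: m = 10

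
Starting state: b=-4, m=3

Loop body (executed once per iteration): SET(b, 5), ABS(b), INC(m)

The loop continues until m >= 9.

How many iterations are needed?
6

Tracing iterations:
Initial: b=-4, m=3
After iteration 1: b=5, m=4
After iteration 2: b=5, m=5
After iteration 3: b=5, m=6
After iteration 4: b=5, m=7
After iteration 5: b=5, m=8
After iteration 6: b=5, m=9
m >= 9 now holds, so the loop exits after 6 iterations.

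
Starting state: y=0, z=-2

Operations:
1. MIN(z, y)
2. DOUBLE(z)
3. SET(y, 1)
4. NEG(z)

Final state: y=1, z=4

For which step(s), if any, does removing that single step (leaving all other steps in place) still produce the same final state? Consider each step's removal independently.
Step(s) 1

Testing removal of each single step:
Without step 1: final = y=1, z=4 (same)
Without step 2: final = y=1, z=2 (different)
Without step 3: final = y=0, z=4 (different)
Without step 4: final = y=1, z=-4 (different)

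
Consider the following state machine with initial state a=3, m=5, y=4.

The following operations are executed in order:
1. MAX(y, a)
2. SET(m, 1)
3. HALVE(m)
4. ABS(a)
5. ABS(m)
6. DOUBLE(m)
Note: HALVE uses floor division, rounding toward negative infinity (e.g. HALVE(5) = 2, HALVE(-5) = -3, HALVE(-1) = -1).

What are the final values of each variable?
{a: 3, m: 0, y: 4}

Step-by-step execution:
Initial: a=3, m=5, y=4
After step 1 (MAX(y, a)): a=3, m=5, y=4
After step 2 (SET(m, 1)): a=3, m=1, y=4
After step 3 (HALVE(m)): a=3, m=0, y=4
After step 4 (ABS(a)): a=3, m=0, y=4
After step 5 (ABS(m)): a=3, m=0, y=4
After step 6 (DOUBLE(m)): a=3, m=0, y=4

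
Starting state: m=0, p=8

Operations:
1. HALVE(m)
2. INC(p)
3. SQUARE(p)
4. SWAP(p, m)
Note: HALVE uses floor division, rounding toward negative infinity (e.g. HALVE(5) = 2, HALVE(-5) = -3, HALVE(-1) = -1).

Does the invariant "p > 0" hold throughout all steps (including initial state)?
No, violated after step 4

The invariant is violated after step 4.

State at each step:
Initial: m=0, p=8
After step 1: m=0, p=8
After step 2: m=0, p=9
After step 3: m=0, p=81
After step 4: m=81, p=0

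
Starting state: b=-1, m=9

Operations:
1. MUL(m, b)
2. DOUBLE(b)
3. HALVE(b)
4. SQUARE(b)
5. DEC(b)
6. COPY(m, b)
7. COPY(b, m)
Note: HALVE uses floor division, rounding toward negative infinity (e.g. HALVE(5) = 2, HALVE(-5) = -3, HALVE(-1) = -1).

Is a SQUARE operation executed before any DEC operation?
Yes

First SQUARE: step 4
First DEC: step 5
Since 4 < 5, SQUARE comes first.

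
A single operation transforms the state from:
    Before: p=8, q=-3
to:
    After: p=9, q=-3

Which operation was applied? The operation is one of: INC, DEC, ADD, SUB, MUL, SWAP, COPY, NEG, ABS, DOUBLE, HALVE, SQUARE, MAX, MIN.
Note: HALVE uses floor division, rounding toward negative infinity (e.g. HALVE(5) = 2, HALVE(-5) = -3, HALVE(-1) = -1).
INC(p)

Analyzing the change:
Before: p=8, q=-3
After: p=9, q=-3
Variable p changed from 8 to 9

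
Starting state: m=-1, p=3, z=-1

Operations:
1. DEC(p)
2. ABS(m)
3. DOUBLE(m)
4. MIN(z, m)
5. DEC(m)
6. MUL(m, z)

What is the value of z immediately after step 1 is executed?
z = -1

Tracing z through execution:
Initial: z = -1
After step 1 (DEC(p)): z = -1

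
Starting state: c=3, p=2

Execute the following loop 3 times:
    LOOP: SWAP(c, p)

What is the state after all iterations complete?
c=2, p=3

Iteration trace:
Start: c=3, p=2
After iteration 1: c=2, p=3
After iteration 2: c=3, p=2
After iteration 3: c=2, p=3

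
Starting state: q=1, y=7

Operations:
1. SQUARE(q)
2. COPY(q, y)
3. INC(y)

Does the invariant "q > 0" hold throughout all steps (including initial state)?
Yes

The invariant holds at every step.

State at each step:
Initial: q=1, y=7
After step 1: q=1, y=7
After step 2: q=7, y=7
After step 3: q=7, y=8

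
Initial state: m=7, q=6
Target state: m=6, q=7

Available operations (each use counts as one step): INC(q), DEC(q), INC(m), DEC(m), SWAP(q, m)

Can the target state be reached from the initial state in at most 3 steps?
Yes

Path (1 step): SWAP(q, m)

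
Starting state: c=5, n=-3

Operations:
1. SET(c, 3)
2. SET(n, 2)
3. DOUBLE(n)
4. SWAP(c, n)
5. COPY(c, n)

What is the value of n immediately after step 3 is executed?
n = 4

Tracing n through execution:
Initial: n = -3
After step 1 (SET(c, 3)): n = -3
After step 2 (SET(n, 2)): n = 2
After step 3 (DOUBLE(n)): n = 4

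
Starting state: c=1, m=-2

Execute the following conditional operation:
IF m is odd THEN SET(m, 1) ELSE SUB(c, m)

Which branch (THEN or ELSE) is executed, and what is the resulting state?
Branch: ELSE, Final state: c=3, m=-2

Evaluating condition: m is odd
Condition is False, so ELSE branch executes
After SUB(c, m): c=3, m=-2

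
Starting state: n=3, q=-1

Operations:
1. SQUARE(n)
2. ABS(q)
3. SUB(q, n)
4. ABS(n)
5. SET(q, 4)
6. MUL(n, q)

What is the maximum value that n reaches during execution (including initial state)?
36

Values of n at each step:
Initial: n = 3
After step 1: n = 9
After step 2: n = 9
After step 3: n = 9
After step 4: n = 9
After step 5: n = 9
After step 6: n = 36 ← maximum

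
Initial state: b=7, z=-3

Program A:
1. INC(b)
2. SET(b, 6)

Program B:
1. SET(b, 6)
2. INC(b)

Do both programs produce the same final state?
No

Program A final state: b=6, z=-3
Program B final state: b=7, z=-3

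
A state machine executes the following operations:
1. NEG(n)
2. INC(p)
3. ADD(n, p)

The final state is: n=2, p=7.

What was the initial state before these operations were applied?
n=5, p=6

Working backwards:
Final state: n=2, p=7
Before step 3 (ADD(n, p)): n=-5, p=7
Before step 2 (INC(p)): n=-5, p=6
Before step 1 (NEG(n)): n=5, p=6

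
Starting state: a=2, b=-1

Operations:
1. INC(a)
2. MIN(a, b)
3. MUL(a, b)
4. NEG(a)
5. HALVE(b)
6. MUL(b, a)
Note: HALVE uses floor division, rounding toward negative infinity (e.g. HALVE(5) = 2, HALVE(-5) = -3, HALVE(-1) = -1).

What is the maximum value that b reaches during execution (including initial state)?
1

Values of b at each step:
Initial: b = -1
After step 1: b = -1
After step 2: b = -1
After step 3: b = -1
After step 4: b = -1
After step 5: b = -1
After step 6: b = 1 ← maximum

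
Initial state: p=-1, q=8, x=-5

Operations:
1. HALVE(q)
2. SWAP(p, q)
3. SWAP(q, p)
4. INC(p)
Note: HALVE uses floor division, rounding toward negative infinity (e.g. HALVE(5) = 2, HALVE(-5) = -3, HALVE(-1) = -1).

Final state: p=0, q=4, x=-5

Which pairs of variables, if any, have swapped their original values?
None

Comparing initial and final values:
p: -1 → 0
q: 8 → 4
x: -5 → -5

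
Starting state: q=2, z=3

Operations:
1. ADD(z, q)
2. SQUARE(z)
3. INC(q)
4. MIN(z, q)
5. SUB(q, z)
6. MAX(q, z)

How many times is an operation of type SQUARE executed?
1

Counting SQUARE operations:
Step 2: SQUARE(z) ← SQUARE
Total: 1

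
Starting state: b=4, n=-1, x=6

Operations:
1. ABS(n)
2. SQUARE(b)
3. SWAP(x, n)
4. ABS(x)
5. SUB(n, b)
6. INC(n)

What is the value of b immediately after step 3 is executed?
b = 16

Tracing b through execution:
Initial: b = 4
After step 1 (ABS(n)): b = 4
After step 2 (SQUARE(b)): b = 16
After step 3 (SWAP(x, n)): b = 16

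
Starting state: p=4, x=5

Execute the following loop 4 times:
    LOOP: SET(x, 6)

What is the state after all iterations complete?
p=4, x=6

Iteration trace:
Start: p=4, x=5
After iteration 1: p=4, x=6
After iteration 2: p=4, x=6
After iteration 3: p=4, x=6
After iteration 4: p=4, x=6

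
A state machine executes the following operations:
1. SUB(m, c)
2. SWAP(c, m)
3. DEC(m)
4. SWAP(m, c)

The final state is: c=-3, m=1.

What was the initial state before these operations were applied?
c=-2, m=-1

Working backwards:
Final state: c=-3, m=1
Before step 4 (SWAP(m, c)): c=1, m=-3
Before step 3 (DEC(m)): c=1, m=-2
Before step 2 (SWAP(c, m)): c=-2, m=1
Before step 1 (SUB(m, c)): c=-2, m=-1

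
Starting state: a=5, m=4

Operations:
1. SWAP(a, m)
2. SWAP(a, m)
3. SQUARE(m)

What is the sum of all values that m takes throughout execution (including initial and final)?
29

Values of m at each step:
Initial: m = 4
After step 1: m = 5
After step 2: m = 4
After step 3: m = 16
Sum = 4 + 5 + 4 + 16 = 29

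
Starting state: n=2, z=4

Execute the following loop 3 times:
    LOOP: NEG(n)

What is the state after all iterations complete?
n=-2, z=4

Iteration trace:
Start: n=2, z=4
After iteration 1: n=-2, z=4
After iteration 2: n=2, z=4
After iteration 3: n=-2, z=4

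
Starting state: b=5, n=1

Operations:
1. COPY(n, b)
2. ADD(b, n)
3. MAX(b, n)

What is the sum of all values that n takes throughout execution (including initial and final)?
16

Values of n at each step:
Initial: n = 1
After step 1: n = 5
After step 2: n = 5
After step 3: n = 5
Sum = 1 + 5 + 5 + 5 = 16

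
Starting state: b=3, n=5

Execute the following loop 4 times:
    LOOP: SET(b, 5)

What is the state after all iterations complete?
b=5, n=5

Iteration trace:
Start: b=3, n=5
After iteration 1: b=5, n=5
After iteration 2: b=5, n=5
After iteration 3: b=5, n=5
After iteration 4: b=5, n=5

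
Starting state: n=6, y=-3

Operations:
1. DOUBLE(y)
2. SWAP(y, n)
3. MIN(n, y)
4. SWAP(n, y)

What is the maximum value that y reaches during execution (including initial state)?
6

Values of y at each step:
Initial: y = -3
After step 1: y = -6
After step 2: y = 6 ← maximum
After step 3: y = 6
After step 4: y = -6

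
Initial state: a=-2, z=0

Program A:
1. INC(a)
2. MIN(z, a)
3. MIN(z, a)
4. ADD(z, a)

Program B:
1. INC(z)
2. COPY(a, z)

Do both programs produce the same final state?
No

Program A final state: a=-1, z=-2
Program B final state: a=1, z=1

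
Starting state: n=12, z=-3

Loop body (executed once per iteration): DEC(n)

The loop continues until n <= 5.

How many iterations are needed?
7

Tracing iterations:
Initial: n=12, z=-3
After iteration 1: n=11, z=-3
After iteration 2: n=10, z=-3
After iteration 3: n=9, z=-3
After iteration 4: n=8, z=-3
After iteration 5: n=7, z=-3
After iteration 6: n=6, z=-3
After iteration 7: n=5, z=-3
n <= 5 now holds, so the loop exits after 7 iterations.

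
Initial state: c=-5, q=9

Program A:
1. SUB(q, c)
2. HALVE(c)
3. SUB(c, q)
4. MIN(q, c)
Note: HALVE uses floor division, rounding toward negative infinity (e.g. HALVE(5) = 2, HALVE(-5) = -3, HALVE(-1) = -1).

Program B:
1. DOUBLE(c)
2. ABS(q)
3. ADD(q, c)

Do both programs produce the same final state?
No

Program A final state: c=-17, q=-17
Program B final state: c=-10, q=-1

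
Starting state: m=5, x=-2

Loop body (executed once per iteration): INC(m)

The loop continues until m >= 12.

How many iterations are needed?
7

Tracing iterations:
Initial: m=5, x=-2
After iteration 1: m=6, x=-2
After iteration 2: m=7, x=-2
After iteration 3: m=8, x=-2
After iteration 4: m=9, x=-2
After iteration 5: m=10, x=-2
After iteration 6: m=11, x=-2
After iteration 7: m=12, x=-2
m >= 12 now holds, so the loop exits after 7 iterations.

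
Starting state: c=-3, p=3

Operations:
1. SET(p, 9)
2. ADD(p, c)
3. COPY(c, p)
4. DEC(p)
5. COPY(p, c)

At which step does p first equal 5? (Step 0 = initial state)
Step 4

Tracing p:
Initial: p = 3
After step 1: p = 9
After step 2: p = 6
After step 3: p = 6
After step 4: p = 5 ← first occurrence
After step 5: p = 6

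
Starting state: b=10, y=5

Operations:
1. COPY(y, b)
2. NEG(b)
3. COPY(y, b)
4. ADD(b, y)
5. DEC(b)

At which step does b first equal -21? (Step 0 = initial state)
Step 5

Tracing b:
Initial: b = 10
After step 1: b = 10
After step 2: b = -10
After step 3: b = -10
After step 4: b = -20
After step 5: b = -21 ← first occurrence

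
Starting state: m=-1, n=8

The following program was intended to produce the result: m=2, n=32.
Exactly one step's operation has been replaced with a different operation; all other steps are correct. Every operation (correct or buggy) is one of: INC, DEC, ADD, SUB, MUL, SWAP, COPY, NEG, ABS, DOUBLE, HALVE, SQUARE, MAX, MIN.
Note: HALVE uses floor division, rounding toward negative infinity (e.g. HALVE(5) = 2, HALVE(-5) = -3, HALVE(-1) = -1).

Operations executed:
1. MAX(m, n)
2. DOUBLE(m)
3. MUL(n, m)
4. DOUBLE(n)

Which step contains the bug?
Step 1

Trace with buggy code:
Initial: m=-1, n=8
After step 1: m=8, n=8
After step 2: m=16, n=8
After step 3: m=16, n=128
After step 4: m=16, n=256
Actual final m=16, n=256 ≠ expected m=2, n=32.
Step 1 is the only position where a single-operation replacement can produce the expected result.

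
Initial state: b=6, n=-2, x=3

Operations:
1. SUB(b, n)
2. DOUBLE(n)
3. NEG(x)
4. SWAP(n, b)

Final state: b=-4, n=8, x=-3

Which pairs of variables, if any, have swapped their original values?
None

Comparing initial and final values:
n: -2 → 8
b: 6 → -4
x: 3 → -3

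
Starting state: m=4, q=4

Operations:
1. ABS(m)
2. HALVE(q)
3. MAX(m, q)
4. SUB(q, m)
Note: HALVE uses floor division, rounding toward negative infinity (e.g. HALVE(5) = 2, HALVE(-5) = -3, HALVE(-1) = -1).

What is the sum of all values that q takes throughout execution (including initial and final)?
10

Values of q at each step:
Initial: q = 4
After step 1: q = 4
After step 2: q = 2
After step 3: q = 2
After step 4: q = -2
Sum = 4 + 4 + 2 + 2 + -2 = 10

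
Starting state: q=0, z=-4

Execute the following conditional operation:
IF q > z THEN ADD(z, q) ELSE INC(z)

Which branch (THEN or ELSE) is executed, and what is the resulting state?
Branch: THEN, Final state: q=0, z=-4

Evaluating condition: q > z
q = 0, z = -4
Condition is True, so THEN branch executes
After ADD(z, q): q=0, z=-4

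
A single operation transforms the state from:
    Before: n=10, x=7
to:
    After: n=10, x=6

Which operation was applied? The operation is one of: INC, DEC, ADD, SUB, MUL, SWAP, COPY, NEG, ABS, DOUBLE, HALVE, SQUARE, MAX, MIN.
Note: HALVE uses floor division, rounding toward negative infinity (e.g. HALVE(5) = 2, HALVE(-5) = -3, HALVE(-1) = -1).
DEC(x)

Analyzing the change:
Before: n=10, x=7
After: n=10, x=6
Variable x changed from 7 to 6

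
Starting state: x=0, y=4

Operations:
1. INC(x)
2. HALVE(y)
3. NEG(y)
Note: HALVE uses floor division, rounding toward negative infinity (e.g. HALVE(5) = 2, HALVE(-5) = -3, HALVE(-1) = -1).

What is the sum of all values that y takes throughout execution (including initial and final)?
8

Values of y at each step:
Initial: y = 4
After step 1: y = 4
After step 2: y = 2
After step 3: y = -2
Sum = 4 + 4 + 2 + -2 = 8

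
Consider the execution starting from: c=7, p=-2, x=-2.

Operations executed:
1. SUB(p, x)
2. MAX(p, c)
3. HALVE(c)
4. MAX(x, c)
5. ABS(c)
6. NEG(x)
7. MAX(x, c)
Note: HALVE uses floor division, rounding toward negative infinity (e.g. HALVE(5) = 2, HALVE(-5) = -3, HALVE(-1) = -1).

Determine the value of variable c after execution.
c = 3

Tracing execution:
Step 1: SUB(p, x) → c = 7
Step 2: MAX(p, c) → c = 7
Step 3: HALVE(c) → c = 3
Step 4: MAX(x, c) → c = 3
Step 5: ABS(c) → c = 3
Step 6: NEG(x) → c = 3
Step 7: MAX(x, c) → c = 3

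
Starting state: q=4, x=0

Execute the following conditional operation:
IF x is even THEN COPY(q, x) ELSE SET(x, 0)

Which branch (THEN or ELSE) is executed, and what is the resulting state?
Branch: THEN, Final state: q=0, x=0

Evaluating condition: x is even
Condition is True, so THEN branch executes
After COPY(q, x): q=0, x=0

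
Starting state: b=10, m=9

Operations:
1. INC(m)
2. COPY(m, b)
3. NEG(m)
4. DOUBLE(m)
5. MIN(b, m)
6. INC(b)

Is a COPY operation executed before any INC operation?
No

First COPY: step 2
First INC: step 1
Since 2 > 1, INC comes first.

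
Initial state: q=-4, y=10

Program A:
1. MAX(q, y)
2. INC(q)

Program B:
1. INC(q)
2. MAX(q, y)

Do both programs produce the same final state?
No

Program A final state: q=11, y=10
Program B final state: q=10, y=10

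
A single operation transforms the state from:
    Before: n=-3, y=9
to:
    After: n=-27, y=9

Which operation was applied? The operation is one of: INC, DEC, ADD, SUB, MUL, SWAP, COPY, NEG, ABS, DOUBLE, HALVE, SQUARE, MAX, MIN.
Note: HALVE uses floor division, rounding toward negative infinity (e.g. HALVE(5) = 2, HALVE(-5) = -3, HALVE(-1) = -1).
MUL(n, y)

Analyzing the change:
Before: n=-3, y=9
After: n=-27, y=9
Variable n changed from -3 to -27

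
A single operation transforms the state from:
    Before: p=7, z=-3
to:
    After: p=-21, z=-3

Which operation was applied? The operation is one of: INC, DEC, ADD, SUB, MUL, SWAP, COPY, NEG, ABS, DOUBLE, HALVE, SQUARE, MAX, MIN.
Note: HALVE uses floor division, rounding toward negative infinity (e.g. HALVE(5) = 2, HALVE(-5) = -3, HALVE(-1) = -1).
MUL(p, z)

Analyzing the change:
Before: p=7, z=-3
After: p=-21, z=-3
Variable p changed from 7 to -21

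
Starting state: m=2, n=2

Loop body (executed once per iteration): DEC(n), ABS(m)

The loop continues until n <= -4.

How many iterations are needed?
6

Tracing iterations:
Initial: m=2, n=2
After iteration 1: m=2, n=1
After iteration 2: m=2, n=0
After iteration 3: m=2, n=-1
After iteration 4: m=2, n=-2
After iteration 5: m=2, n=-3
After iteration 6: m=2, n=-4
n <= -4 now holds, so the loop exits after 6 iterations.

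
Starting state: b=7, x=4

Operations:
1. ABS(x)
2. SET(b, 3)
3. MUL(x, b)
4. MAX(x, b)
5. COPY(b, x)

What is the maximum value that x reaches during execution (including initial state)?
12

Values of x at each step:
Initial: x = 4
After step 1: x = 4
After step 2: x = 4
After step 3: x = 12 ← maximum
After step 4: x = 12
After step 5: x = 12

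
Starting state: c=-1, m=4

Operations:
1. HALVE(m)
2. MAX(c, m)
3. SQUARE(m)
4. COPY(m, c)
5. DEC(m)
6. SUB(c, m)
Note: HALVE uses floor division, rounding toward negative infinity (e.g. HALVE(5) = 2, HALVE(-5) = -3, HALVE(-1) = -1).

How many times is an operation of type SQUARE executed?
1

Counting SQUARE operations:
Step 3: SQUARE(m) ← SQUARE
Total: 1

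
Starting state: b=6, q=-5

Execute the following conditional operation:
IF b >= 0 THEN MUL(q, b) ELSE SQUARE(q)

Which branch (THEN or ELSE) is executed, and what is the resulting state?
Branch: THEN, Final state: b=6, q=-30

Evaluating condition: b >= 0
b = 6
Condition is True, so THEN branch executes
After MUL(q, b): b=6, q=-30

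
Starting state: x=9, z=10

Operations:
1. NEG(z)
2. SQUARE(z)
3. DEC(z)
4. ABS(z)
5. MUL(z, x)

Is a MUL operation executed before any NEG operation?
No

First MUL: step 5
First NEG: step 1
Since 5 > 1, NEG comes first.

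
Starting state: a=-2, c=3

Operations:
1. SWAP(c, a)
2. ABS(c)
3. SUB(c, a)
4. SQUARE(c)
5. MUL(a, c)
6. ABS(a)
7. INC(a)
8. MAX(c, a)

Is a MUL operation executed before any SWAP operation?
No

First MUL: step 5
First SWAP: step 1
Since 5 > 1, SWAP comes first.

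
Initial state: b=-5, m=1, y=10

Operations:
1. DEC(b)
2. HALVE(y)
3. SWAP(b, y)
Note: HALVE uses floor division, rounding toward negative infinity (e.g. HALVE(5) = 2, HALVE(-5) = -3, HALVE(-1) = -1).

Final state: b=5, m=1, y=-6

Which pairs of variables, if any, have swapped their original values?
None

Comparing initial and final values:
b: -5 → 5
m: 1 → 1
y: 10 → -6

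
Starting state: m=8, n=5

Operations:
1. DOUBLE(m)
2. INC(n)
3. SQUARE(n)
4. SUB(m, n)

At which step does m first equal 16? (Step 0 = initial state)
Step 1

Tracing m:
Initial: m = 8
After step 1: m = 16 ← first occurrence
After step 2: m = 16
After step 3: m = 16
After step 4: m = -20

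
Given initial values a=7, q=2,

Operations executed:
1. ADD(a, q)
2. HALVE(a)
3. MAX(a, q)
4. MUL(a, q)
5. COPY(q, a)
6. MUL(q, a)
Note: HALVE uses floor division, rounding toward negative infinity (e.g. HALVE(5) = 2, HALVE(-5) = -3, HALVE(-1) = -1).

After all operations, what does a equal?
a = 8

Tracing execution:
Step 1: ADD(a, q) → a = 9
Step 2: HALVE(a) → a = 4
Step 3: MAX(a, q) → a = 4
Step 4: MUL(a, q) → a = 8
Step 5: COPY(q, a) → a = 8
Step 6: MUL(q, a) → a = 8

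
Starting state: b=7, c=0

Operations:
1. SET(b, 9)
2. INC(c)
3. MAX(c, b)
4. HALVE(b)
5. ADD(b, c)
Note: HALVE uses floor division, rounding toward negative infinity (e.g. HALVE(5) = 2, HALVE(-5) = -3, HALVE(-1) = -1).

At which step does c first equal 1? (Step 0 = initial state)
Step 2

Tracing c:
Initial: c = 0
After step 1: c = 0
After step 2: c = 1 ← first occurrence
After step 3: c = 9
After step 4: c = 9
After step 5: c = 9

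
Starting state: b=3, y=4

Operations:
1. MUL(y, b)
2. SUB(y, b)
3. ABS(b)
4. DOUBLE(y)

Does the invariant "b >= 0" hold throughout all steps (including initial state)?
Yes

The invariant holds at every step.

State at each step:
Initial: b=3, y=4
After step 1: b=3, y=12
After step 2: b=3, y=9
After step 3: b=3, y=9
After step 4: b=3, y=18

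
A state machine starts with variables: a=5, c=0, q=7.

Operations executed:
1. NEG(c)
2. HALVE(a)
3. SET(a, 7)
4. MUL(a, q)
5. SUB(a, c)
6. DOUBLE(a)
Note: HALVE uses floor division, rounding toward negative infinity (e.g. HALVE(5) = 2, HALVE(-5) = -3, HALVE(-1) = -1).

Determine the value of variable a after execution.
a = 98

Tracing execution:
Step 1: NEG(c) → a = 5
Step 2: HALVE(a) → a = 2
Step 3: SET(a, 7) → a = 7
Step 4: MUL(a, q) → a = 49
Step 5: SUB(a, c) → a = 49
Step 6: DOUBLE(a) → a = 98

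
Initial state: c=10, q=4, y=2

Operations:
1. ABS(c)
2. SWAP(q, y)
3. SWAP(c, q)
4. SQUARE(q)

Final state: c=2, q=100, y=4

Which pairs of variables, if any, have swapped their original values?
None

Comparing initial and final values:
q: 4 → 100
y: 2 → 4
c: 10 → 2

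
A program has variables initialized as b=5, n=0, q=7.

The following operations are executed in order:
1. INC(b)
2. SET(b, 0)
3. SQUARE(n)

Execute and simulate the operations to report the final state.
{b: 0, n: 0, q: 7}

Step-by-step execution:
Initial: b=5, n=0, q=7
After step 1 (INC(b)): b=6, n=0, q=7
After step 2 (SET(b, 0)): b=0, n=0, q=7
After step 3 (SQUARE(n)): b=0, n=0, q=7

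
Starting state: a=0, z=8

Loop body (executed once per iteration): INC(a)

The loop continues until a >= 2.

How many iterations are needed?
2

Tracing iterations:
Initial: a=0, z=8
After iteration 1: a=1, z=8
After iteration 2: a=2, z=8
a >= 2 now holds, so the loop exits after 2 iterations.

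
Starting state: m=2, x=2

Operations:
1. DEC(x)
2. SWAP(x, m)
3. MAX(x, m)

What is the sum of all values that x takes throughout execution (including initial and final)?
7

Values of x at each step:
Initial: x = 2
After step 1: x = 1
After step 2: x = 2
After step 3: x = 2
Sum = 2 + 1 + 2 + 2 = 7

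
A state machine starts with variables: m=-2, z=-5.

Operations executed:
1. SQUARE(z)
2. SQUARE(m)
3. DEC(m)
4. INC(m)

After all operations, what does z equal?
z = 25

Tracing execution:
Step 1: SQUARE(z) → z = 25
Step 2: SQUARE(m) → z = 25
Step 3: DEC(m) → z = 25
Step 4: INC(m) → z = 25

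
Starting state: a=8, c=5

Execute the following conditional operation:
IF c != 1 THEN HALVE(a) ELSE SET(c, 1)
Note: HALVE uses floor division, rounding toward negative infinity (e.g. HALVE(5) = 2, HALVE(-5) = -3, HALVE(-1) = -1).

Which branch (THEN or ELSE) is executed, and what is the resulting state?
Branch: THEN, Final state: a=4, c=5

Evaluating condition: c != 1
c = 5
Condition is True, so THEN branch executes
After HALVE(a): a=4, c=5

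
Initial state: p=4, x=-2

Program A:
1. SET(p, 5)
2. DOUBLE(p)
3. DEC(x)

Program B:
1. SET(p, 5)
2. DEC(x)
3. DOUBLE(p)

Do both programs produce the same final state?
Yes

Program A final state: p=10, x=-3
Program B final state: p=10, x=-3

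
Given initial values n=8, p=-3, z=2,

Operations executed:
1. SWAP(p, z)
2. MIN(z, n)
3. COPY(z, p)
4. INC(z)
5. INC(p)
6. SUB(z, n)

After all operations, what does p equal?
p = 3

Tracing execution:
Step 1: SWAP(p, z) → p = 2
Step 2: MIN(z, n) → p = 2
Step 3: COPY(z, p) → p = 2
Step 4: INC(z) → p = 2
Step 5: INC(p) → p = 3
Step 6: SUB(z, n) → p = 3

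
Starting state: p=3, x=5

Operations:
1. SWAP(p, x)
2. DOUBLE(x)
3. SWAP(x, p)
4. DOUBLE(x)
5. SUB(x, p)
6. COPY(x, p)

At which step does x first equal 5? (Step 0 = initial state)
Step 0

Tracing x:
Initial: x = 5 ← first occurrence
After step 1: x = 3
After step 2: x = 6
After step 3: x = 5
After step 4: x = 10
After step 5: x = 4
After step 6: x = 6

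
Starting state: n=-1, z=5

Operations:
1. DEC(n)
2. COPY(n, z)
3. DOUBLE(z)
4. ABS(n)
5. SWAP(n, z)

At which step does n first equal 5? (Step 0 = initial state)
Step 2

Tracing n:
Initial: n = -1
After step 1: n = -2
After step 2: n = 5 ← first occurrence
After step 3: n = 5
After step 4: n = 5
After step 5: n = 10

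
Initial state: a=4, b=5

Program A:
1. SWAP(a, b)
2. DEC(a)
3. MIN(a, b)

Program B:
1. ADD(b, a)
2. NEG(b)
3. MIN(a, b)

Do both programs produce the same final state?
No

Program A final state: a=4, b=4
Program B final state: a=-9, b=-9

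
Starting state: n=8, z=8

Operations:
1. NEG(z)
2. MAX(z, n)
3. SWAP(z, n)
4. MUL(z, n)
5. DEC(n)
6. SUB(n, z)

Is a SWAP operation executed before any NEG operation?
No

First SWAP: step 3
First NEG: step 1
Since 3 > 1, NEG comes first.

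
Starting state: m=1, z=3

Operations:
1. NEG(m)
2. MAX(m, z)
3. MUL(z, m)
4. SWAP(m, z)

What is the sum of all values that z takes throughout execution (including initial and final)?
21

Values of z at each step:
Initial: z = 3
After step 1: z = 3
After step 2: z = 3
After step 3: z = 9
After step 4: z = 3
Sum = 3 + 3 + 3 + 9 + 3 = 21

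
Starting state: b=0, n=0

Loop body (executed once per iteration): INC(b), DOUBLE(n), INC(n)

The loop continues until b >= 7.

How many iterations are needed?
7

Tracing iterations:
Initial: b=0, n=0
After iteration 1: b=1, n=1
After iteration 2: b=2, n=3
After iteration 3: b=3, n=7
After iteration 4: b=4, n=15
After iteration 5: b=5, n=31
After iteration 6: b=6, n=63
After iteration 7: b=7, n=127
b >= 7 now holds, so the loop exits after 7 iterations.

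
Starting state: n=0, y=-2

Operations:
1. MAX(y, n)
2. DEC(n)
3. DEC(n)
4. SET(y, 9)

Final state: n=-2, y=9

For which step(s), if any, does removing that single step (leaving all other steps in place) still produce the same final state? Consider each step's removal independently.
Step(s) 1

Testing removal of each single step:
Without step 1: final = n=-2, y=9 (same)
Without step 2: final = n=-1, y=9 (different)
Without step 3: final = n=-1, y=9 (different)
Without step 4: final = n=-2, y=0 (different)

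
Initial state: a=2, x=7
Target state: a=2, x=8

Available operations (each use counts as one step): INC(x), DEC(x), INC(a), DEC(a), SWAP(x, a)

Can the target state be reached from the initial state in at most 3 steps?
Yes

Path (1 step): INC(x)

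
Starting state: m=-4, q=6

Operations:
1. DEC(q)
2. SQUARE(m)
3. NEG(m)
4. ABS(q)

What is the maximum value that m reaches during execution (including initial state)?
16

Values of m at each step:
Initial: m = -4
After step 1: m = -4
After step 2: m = 16 ← maximum
After step 3: m = -16
After step 4: m = -16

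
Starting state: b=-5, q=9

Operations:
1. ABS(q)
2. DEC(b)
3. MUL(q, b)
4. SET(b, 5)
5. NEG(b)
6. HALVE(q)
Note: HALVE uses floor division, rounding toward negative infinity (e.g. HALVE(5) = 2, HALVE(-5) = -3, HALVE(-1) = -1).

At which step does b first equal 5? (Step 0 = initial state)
Step 4

Tracing b:
Initial: b = -5
After step 1: b = -5
After step 2: b = -6
After step 3: b = -6
After step 4: b = 5 ← first occurrence
After step 5: b = -5
After step 6: b = -5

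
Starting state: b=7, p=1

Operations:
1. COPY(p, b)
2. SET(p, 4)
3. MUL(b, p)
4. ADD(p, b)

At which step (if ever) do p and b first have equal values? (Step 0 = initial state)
Step 1

p and b first become equal after step 1.

Comparing values at each step:
Initial: p=1, b=7
After step 1: p=7, b=7 ← equal!
After step 2: p=4, b=7
After step 3: p=4, b=28
After step 4: p=32, b=28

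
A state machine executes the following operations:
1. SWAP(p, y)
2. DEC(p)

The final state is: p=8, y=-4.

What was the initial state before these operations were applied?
p=-4, y=9

Working backwards:
Final state: p=8, y=-4
Before step 2 (DEC(p)): p=9, y=-4
Before step 1 (SWAP(p, y)): p=-4, y=9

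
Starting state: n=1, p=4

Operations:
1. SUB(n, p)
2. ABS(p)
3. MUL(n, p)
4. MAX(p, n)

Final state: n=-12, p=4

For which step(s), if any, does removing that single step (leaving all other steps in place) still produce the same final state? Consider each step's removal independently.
Step(s) 2, 4

Testing removal of each single step:
Without step 1: final = n=4, p=4 (different)
Without step 2: final = n=-12, p=4 (same)
Without step 3: final = n=-3, p=4 (different)
Without step 4: final = n=-12, p=4 (same)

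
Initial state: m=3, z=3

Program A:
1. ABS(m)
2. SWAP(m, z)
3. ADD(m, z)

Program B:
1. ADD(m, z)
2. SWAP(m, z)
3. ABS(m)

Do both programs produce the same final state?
No

Program A final state: m=6, z=3
Program B final state: m=3, z=6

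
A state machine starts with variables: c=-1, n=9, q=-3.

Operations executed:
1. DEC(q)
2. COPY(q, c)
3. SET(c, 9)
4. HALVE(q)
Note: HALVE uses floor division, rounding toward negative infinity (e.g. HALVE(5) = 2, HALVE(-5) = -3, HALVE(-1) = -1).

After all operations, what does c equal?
c = 9

Tracing execution:
Step 1: DEC(q) → c = -1
Step 2: COPY(q, c) → c = -1
Step 3: SET(c, 9) → c = 9
Step 4: HALVE(q) → c = 9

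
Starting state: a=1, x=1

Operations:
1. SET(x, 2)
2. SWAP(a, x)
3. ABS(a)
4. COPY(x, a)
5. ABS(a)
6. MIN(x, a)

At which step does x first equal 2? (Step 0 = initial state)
Step 1

Tracing x:
Initial: x = 1
After step 1: x = 2 ← first occurrence
After step 2: x = 1
After step 3: x = 1
After step 4: x = 2
After step 5: x = 2
After step 6: x = 2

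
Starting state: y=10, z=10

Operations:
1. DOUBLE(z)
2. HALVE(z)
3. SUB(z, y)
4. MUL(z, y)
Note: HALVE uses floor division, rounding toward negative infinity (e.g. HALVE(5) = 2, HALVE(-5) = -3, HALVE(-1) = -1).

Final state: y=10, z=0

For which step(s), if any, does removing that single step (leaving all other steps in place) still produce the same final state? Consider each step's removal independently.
Step(s) 4

Testing removal of each single step:
Without step 1: final = y=10, z=-50 (different)
Without step 2: final = y=10, z=100 (different)
Without step 3: final = y=10, z=100 (different)
Without step 4: final = y=10, z=0 (same)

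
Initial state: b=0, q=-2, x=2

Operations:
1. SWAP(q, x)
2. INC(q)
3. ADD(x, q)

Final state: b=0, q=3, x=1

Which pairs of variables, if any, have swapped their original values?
None

Comparing initial and final values:
x: 2 → 1
q: -2 → 3
b: 0 → 0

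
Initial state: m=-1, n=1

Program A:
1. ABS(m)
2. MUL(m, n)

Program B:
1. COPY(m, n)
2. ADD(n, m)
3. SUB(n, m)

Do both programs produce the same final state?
Yes

Program A final state: m=1, n=1
Program B final state: m=1, n=1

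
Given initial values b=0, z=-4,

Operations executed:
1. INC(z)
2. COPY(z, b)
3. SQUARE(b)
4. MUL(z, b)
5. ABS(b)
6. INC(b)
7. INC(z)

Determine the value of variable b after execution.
b = 1

Tracing execution:
Step 1: INC(z) → b = 0
Step 2: COPY(z, b) → b = 0
Step 3: SQUARE(b) → b = 0
Step 4: MUL(z, b) → b = 0
Step 5: ABS(b) → b = 0
Step 6: INC(b) → b = 1
Step 7: INC(z) → b = 1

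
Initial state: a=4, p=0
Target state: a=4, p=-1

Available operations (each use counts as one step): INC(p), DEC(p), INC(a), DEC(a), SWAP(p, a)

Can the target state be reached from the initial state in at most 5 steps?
Yes

Path (1 step): DEC(p)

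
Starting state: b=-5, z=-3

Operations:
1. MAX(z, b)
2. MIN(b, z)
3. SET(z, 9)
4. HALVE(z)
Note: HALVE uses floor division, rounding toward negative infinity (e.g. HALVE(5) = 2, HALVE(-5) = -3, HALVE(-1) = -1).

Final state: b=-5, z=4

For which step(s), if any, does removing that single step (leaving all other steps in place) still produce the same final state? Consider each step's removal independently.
Step(s) 1, 2

Testing removal of each single step:
Without step 1: final = b=-5, z=4 (same)
Without step 2: final = b=-5, z=4 (same)
Without step 3: final = b=-5, z=-2 (different)
Without step 4: final = b=-5, z=9 (different)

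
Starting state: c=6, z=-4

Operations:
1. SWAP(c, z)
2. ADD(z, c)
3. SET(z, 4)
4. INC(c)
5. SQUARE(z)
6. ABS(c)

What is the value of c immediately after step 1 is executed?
c = -4

Tracing c through execution:
Initial: c = 6
After step 1 (SWAP(c, z)): c = -4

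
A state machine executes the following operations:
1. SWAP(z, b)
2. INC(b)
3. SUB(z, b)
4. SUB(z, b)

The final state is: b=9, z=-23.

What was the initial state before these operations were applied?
b=-5, z=8

Working backwards:
Final state: b=9, z=-23
Before step 4 (SUB(z, b)): b=9, z=-14
Before step 3 (SUB(z, b)): b=9, z=-5
Before step 2 (INC(b)): b=8, z=-5
Before step 1 (SWAP(z, b)): b=-5, z=8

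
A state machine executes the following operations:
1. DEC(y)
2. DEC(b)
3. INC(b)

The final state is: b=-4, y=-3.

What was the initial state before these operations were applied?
b=-4, y=-2

Working backwards:
Final state: b=-4, y=-3
Before step 3 (INC(b)): b=-5, y=-3
Before step 2 (DEC(b)): b=-4, y=-3
Before step 1 (DEC(y)): b=-4, y=-2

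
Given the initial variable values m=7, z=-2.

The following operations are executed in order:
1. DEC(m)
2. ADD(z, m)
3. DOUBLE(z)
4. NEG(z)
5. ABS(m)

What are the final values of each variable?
{m: 6, z: -8}

Step-by-step execution:
Initial: m=7, z=-2
After step 1 (DEC(m)): m=6, z=-2
After step 2 (ADD(z, m)): m=6, z=4
After step 3 (DOUBLE(z)): m=6, z=8
After step 4 (NEG(z)): m=6, z=-8
After step 5 (ABS(m)): m=6, z=-8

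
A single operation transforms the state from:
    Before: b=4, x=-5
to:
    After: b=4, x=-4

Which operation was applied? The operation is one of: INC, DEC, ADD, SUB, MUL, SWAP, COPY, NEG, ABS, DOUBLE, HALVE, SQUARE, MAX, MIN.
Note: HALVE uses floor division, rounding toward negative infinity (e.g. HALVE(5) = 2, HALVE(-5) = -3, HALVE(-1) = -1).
INC(x)

Analyzing the change:
Before: b=4, x=-5
After: b=4, x=-4
Variable x changed from -5 to -4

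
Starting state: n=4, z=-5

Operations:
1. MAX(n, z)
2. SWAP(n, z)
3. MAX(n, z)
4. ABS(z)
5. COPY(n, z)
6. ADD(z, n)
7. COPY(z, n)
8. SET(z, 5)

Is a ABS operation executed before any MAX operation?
No

First ABS: step 4
First MAX: step 1
Since 4 > 1, MAX comes first.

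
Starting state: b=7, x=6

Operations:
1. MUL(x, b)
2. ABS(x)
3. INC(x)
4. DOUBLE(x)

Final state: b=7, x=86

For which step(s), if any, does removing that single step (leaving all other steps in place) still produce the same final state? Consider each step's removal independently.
Step(s) 2

Testing removal of each single step:
Without step 1: final = b=7, x=14 (different)
Without step 2: final = b=7, x=86 (same)
Without step 3: final = b=7, x=84 (different)
Without step 4: final = b=7, x=43 (different)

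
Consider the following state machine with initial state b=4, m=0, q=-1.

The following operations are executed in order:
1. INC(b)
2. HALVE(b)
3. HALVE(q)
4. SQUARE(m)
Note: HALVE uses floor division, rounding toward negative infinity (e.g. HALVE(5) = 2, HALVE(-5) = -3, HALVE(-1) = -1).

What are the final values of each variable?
{b: 2, m: 0, q: -1}

Step-by-step execution:
Initial: b=4, m=0, q=-1
After step 1 (INC(b)): b=5, m=0, q=-1
After step 2 (HALVE(b)): b=2, m=0, q=-1
After step 3 (HALVE(q)): b=2, m=0, q=-1
After step 4 (SQUARE(m)): b=2, m=0, q=-1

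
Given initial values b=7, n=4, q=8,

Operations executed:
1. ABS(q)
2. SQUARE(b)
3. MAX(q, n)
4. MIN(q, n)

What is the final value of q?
q = 4

Tracing execution:
Step 1: ABS(q) → q = 8
Step 2: SQUARE(b) → q = 8
Step 3: MAX(q, n) → q = 8
Step 4: MIN(q, n) → q = 4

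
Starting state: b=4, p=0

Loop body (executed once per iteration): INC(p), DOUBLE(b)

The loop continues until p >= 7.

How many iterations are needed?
7

Tracing iterations:
Initial: b=4, p=0
After iteration 1: b=8, p=1
After iteration 2: b=16, p=2
After iteration 3: b=32, p=3
After iteration 4: b=64, p=4
After iteration 5: b=128, p=5
After iteration 6: b=256, p=6
After iteration 7: b=512, p=7
p >= 7 now holds, so the loop exits after 7 iterations.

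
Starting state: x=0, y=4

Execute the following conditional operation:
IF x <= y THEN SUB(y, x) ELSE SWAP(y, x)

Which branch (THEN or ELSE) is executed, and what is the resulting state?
Branch: THEN, Final state: x=0, y=4

Evaluating condition: x <= y
x = 0, y = 4
Condition is True, so THEN branch executes
After SUB(y, x): x=0, y=4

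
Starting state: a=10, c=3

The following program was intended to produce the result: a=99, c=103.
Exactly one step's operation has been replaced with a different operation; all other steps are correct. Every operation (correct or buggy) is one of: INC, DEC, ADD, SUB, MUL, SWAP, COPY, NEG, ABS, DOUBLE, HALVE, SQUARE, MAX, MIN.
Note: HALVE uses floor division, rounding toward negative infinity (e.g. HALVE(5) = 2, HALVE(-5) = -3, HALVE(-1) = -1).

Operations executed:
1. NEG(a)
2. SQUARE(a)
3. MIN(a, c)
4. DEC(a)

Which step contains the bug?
Step 3

Trace with buggy code:
Initial: a=10, c=3
After step 1: a=-10, c=3
After step 2: a=100, c=3
After step 3: a=3, c=3
After step 4: a=2, c=3
Actual final a=2, c=3 ≠ expected a=99, c=103.
Step 3 is the only position where a single-operation replacement can produce the expected result.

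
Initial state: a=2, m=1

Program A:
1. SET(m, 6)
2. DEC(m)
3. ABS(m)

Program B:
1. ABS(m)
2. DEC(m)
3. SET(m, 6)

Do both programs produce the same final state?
No

Program A final state: a=2, m=5
Program B final state: a=2, m=6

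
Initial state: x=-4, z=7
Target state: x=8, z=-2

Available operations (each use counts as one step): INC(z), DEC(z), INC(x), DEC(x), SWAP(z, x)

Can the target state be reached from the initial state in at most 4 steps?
Yes

Path (4 steps): INC(z) → INC(x) → INC(x) → SWAP(z, x)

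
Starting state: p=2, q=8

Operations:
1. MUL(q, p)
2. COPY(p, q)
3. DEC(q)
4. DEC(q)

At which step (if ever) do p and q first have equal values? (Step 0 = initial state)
Step 2

p and q first become equal after step 2.

Comparing values at each step:
Initial: p=2, q=8
After step 1: p=2, q=16
After step 2: p=16, q=16 ← equal!
After step 3: p=16, q=15
After step 4: p=16, q=14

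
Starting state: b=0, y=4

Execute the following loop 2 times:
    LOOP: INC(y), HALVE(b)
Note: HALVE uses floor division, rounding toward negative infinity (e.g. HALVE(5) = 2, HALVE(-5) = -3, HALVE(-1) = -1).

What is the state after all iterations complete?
b=0, y=6

Iteration trace:
Start: b=0, y=4
After iteration 1: b=0, y=5
After iteration 2: b=0, y=6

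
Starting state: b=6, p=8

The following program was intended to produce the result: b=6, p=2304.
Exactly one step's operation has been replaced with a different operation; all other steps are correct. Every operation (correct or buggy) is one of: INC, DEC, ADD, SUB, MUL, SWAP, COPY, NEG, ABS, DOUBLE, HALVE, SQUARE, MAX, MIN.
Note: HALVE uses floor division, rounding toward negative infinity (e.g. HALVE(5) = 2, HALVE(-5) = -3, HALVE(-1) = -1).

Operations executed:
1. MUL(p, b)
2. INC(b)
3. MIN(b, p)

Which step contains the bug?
Step 2

Trace with buggy code:
Initial: b=6, p=8
After step 1: b=6, p=48
After step 2: b=7, p=48
After step 3: b=7, p=48
Actual final b=7, p=48 ≠ expected b=6, p=2304.
Step 2 is the only position where a single-operation replacement can produce the expected result.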